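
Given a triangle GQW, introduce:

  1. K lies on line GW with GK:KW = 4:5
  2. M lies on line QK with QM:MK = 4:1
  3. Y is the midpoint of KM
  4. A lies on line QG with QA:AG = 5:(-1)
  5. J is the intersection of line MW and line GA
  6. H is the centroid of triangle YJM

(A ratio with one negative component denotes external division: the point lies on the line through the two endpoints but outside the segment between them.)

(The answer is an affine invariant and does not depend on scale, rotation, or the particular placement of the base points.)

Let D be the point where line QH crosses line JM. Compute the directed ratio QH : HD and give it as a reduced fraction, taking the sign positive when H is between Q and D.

Work in coordinates with G = (0, 0), Q = (1, 0), W = (0, 1).
1. K lies on line GW with GK:KW = 4:5 ⇒ K = (0, 4/9)
2. M lies on line QK with QM:MK = 4:1 ⇒ M = (1/5, 16/45)
3. Y is the midpoint of KM ⇒ Y = (1/10, 2/5)
4. A lies on line QG with QA:AG = 5:(-1) ⇒ A = (-1/4, 0)
5. J is the intersection of line MW and line GA ⇒ J = (9/29, 0)
6. H is the centroid of triangle YJM ⇒ H = (59/290, 34/135)
line QH meets JM at D = (853/3625, 272/1125)
H = Q + t·(D−Q) with t = 25/24, so QH:HD = 25/24:-1/24

QH:HD = -25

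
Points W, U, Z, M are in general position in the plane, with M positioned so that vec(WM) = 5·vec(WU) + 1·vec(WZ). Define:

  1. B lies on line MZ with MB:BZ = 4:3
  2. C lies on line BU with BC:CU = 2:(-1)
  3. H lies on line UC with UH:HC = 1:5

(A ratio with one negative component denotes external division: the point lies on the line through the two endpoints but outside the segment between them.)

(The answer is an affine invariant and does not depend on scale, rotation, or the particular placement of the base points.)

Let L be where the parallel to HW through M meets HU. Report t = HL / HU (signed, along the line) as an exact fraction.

Set W = (0, 0), U = (1, 0), Z = (0, 1), M = (5, 1); any affine frame gives the same invariant.
1. B lies on line MZ with MB:BZ = 4:3 ⇒ B = (15/7, 1)
2. C lies on line BU with BC:CU = 2:(-1) ⇒ C = (-1/7, -1)
3. H lies on line UC with UH:HC = 1:5 ⇒ H = (17/21, -1/6)
through M parallel to HW: direction (-17/21, 1/6); meets HU at L = (395/147, 31/21)
L = H + t·(U−H) with t = 69/7

t = 69/7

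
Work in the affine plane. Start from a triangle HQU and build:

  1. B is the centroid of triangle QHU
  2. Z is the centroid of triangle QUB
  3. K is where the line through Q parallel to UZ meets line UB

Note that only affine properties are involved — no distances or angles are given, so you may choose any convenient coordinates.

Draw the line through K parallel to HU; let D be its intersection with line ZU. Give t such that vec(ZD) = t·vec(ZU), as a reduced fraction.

t = 7/4

Work in coordinates with H = (0, 0), Q = (1, 0), U = (0, 1).
1. B is the centroid of triangle QHU ⇒ B = (1/3, 1/3)
2. Z is the centroid of triangle QUB ⇒ Z = (4/9, 4/9)
3. K is where the line through Q parallel to UZ meets line UB ⇒ K = (-1/3, 5/3)
through K parallel to HU: direction (0, 1); meets ZU at D = (-1/3, 17/12)
D = Z + t·(U−Z) with t = 7/4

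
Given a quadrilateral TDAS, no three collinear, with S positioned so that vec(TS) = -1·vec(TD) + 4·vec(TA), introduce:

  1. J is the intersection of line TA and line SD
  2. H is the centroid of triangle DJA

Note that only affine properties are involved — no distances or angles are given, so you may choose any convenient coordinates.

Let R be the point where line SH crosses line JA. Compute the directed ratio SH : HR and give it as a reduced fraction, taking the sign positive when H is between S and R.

SH:HR = -4

Choose coordinates T = (0, 0), D = (1, 0), A = (0, 1), S = (-1, 4).
1. J is the intersection of line TA and line SD ⇒ J = (0, 2)
2. H is the centroid of triangle DJA ⇒ H = (1/3, 1)
line SH meets JA at R = (0, 7/4)
H = S + t·(R−S) with t = 4/3, so SH:HR = 4/3:-1/3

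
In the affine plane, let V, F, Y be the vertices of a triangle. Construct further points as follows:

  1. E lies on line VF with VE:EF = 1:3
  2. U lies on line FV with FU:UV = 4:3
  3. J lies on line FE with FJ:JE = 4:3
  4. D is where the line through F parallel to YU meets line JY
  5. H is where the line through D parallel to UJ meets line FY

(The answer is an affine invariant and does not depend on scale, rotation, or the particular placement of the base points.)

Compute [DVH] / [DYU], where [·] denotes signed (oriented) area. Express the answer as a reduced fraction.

[DVH]:[DYU] = -9

Set V = (0, 0), F = (1, 0), Y = (0, 1); any affine frame gives the same invariant.
1. E lies on line VF with VE:EF = 1:3 ⇒ E = (1/4, 0)
2. U lies on line FV with FU:UV = 4:3 ⇒ U = (3/7, 0)
3. J lies on line FE with FJ:JE = 4:3 ⇒ J = (4/7, 0)
4. D is where the line through F parallel to YU meets line JY ⇒ D = (16/7, -3)
5. H is where the line through D parallel to UJ meets line FY ⇒ H = (4, -3)
2·[DVH] = -36/7, 2·[DYU] = 4/7
[DVH]:[DYU] = -36/7:4/7 = -9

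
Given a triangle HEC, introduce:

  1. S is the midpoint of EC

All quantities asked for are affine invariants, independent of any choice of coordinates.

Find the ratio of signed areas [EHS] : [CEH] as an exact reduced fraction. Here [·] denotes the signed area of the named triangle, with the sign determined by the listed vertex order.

[EHS]:[CEH] = 1/2

Work in coordinates with H = (0, 0), E = (1, 0), C = (0, 1).
1. S is the midpoint of EC ⇒ S = (1/2, 1/2)
2·[EHS] = -1/2, 2·[CEH] = -1
[EHS]:[CEH] = -1/2:-1 = 1/2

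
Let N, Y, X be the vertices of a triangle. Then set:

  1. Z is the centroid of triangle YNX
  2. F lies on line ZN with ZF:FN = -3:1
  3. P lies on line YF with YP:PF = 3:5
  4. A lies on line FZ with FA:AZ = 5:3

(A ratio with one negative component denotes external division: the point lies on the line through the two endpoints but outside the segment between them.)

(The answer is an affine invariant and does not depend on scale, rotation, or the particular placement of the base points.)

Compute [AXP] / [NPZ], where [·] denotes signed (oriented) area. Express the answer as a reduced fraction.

Assign N = (0, 0), Y = (1, 0), X = (0, 1) — the answer is frame-independent, so this choice is without loss of generality.
1. Z is the centroid of triangle YNX ⇒ Z = (1/3, 1/3)
2. F lies on line ZN with ZF:FN = -3:1 ⇒ F = (-1/6, -1/6)
3. P lies on line YF with YP:PF = 3:5 ⇒ P = (9/16, -1/16)
4. A lies on line FZ with FA:AZ = 5:3 ⇒ A = (7/48, 7/48)
2·[AXP] = -125/384, 2·[NPZ] = 5/24
[AXP]:[NPZ] = -125/384:5/24 = -25/16

[AXP]:[NPZ] = -25/16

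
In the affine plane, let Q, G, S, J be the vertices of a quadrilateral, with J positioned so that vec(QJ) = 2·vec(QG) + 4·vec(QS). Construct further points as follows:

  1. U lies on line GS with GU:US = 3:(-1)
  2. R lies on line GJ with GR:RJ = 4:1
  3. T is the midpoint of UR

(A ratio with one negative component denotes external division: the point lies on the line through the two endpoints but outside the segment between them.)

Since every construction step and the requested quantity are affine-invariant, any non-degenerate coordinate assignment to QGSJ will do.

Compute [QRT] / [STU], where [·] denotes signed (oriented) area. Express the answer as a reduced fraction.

Work in coordinates with Q = (0, 0), G = (1, 0), S = (0, 1), J = (2, 4).
1. U lies on line GS with GU:US = 3:(-1) ⇒ U = (-1/2, 3/2)
2. R lies on line GJ with GR:RJ = 4:1 ⇒ R = (9/5, 16/5)
3. T is the midpoint of UR ⇒ T = (13/20, 47/20)
2·[QRT] = 43/20, 2·[STU] = 1
[QRT]:[STU] = 43/20:1 = 43/20

[QRT]:[STU] = 43/20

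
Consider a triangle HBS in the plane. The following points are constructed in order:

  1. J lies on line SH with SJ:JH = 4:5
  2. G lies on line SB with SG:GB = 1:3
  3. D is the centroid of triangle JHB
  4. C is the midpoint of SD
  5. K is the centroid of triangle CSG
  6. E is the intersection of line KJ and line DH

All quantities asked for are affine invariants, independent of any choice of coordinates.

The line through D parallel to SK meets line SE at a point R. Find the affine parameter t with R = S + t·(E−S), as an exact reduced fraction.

t = 13/95

Assign H = (0, 0), B = (1, 0), S = (0, 1) — the answer is frame-independent, so this choice is without loss of generality.
1. J lies on line SH with SJ:JH = 4:5 ⇒ J = (0, 5/9)
2. G lies on line SB with SG:GB = 1:3 ⇒ G = (1/4, 3/4)
3. D is the centroid of triangle JHB ⇒ D = (1/3, 5/27)
4. C is the midpoint of SD ⇒ C = (1/6, 16/27)
5. K is the centroid of triangle CSG ⇒ K = (5/36, 253/324)
6. E is the intersection of line KJ and line DH ⇒ E = (-25/48, -125/432)
through D parallel to SK: direction (5/36, -71/324); meets SE at R = (-65/912, 33799/41040)
R = S + t·(E−S) with t = 13/95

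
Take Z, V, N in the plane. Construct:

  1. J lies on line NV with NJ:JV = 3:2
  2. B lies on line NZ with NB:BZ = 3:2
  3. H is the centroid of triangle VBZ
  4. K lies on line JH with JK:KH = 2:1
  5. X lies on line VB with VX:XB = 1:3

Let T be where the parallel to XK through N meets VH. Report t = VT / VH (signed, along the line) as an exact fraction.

Work in coordinates with Z = (0, 0), V = (1, 0), N = (0, 1).
1. J lies on line NV with NJ:JV = 3:2 ⇒ J = (3/5, 2/5)
2. B lies on line NZ with NB:BZ = 3:2 ⇒ B = (0, 2/5)
3. H is the centroid of triangle VBZ ⇒ H = (1/3, 2/15)
4. K lies on line JH with JK:KH = 2:1 ⇒ K = (19/45, 2/9)
5. X lies on line VB with VX:XB = 1:3 ⇒ X = (3/4, 1/10)
through N parallel to XK: direction (-59/180, 11/90); meets VH at T = (236/51, -37/51)
T = V + t·(H−V) with t = -185/34

t = -185/34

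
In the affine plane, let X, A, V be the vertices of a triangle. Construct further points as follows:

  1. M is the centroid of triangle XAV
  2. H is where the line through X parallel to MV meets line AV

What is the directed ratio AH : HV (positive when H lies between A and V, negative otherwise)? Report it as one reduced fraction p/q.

AH:HV = -2

Choose coordinates X = (0, 0), A = (1, 0), V = (0, 1).
1. M is the centroid of triangle XAV ⇒ M = (1/3, 1/3)
2. H is where the line through X parallel to MV meets line AV ⇒ H = (-1, 2)
H = A + t·(V−A) with t = 2, so AH:HV = t:(1−t) = 2:-1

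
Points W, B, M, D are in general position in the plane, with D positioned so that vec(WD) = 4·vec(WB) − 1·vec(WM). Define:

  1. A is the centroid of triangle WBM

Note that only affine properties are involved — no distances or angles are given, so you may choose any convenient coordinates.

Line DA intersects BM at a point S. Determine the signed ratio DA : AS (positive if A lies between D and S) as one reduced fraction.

Choose coordinates W = (0, 0), B = (1, 0), M = (0, 1), D = (4, -1).
1. A is the centroid of triangle WBM ⇒ A = (1/3, 1/3)
line DA meets BM at S = (6/7, 1/7)
A = D + t·(S−D) with t = 7/6, so DA:AS = 7/6:-1/6

DA:AS = -7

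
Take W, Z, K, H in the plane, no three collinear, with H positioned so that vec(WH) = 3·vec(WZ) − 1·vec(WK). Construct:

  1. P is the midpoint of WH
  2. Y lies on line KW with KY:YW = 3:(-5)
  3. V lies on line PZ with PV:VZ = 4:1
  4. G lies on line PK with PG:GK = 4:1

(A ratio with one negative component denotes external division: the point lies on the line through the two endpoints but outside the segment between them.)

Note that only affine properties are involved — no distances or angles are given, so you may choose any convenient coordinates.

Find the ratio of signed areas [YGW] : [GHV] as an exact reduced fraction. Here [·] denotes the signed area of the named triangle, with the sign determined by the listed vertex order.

[YGW]:[GHV] = 15/16

Choose coordinates W = (0, 0), Z = (1, 0), K = (0, 1), H = (3, -1).
1. P is the midpoint of WH ⇒ P = (3/2, -1/2)
2. Y lies on line KW with KY:YW = 3:(-5) ⇒ Y = (0, 5/2)
3. V lies on line PZ with PV:VZ = 4:1 ⇒ V = (11/10, -1/10)
4. G lies on line PK with PG:GK = 4:1 ⇒ G = (3/10, 7/10)
2·[YGW] = -3/4, 2·[GHV] = -4/5
[YGW]:[GHV] = -3/4:-4/5 = 15/16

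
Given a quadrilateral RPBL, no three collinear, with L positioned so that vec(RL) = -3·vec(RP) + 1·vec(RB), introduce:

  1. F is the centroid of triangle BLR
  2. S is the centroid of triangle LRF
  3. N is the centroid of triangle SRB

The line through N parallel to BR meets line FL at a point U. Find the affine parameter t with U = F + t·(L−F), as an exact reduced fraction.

t = -5/18

Assign R = (0, 0), P = (1, 0), B = (0, 1), L = (-3, 1) — the answer is frame-independent, so this choice is without loss of generality.
1. F is the centroid of triangle BLR ⇒ F = (-1, 2/3)
2. S is the centroid of triangle LRF ⇒ S = (-4/3, 5/9)
3. N is the centroid of triangle SRB ⇒ N = (-4/9, 14/27)
through N parallel to BR: direction (0, -1); meets FL at U = (-4/9, 31/54)
U = F + t·(L−F) with t = -5/18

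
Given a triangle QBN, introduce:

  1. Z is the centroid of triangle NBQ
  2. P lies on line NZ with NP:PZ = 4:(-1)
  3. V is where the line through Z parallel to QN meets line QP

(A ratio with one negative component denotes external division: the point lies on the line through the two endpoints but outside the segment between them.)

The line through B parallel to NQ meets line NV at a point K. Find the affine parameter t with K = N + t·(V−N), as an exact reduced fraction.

t = 3

Assign Q = (0, 0), B = (1, 0), N = (0, 1) — the answer is frame-independent, so this choice is without loss of generality.
1. Z is the centroid of triangle NBQ ⇒ Z = (1/3, 1/3)
2. P lies on line NZ with NP:PZ = 4:(-1) ⇒ P = (4/9, 1/9)
3. V is where the line through Z parallel to QN meets line QP ⇒ V = (1/3, 1/12)
through B parallel to NQ: direction (0, -1); meets NV at K = (1, -7/4)
K = N + t·(V−N) with t = 3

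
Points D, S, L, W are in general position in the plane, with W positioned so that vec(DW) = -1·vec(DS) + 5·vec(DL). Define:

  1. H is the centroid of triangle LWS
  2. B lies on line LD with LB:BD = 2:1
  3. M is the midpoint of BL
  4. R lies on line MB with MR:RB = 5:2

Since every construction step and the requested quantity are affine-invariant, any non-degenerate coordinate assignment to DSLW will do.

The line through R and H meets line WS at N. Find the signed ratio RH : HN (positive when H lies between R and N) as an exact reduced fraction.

Choose coordinates D = (0, 0), S = (1, 0), L = (0, 1), W = (-1, 5).
1. H is the centroid of triangle LWS ⇒ H = (0, 2)
2. B lies on line LD with LB:BD = 2:1 ⇒ B = (0, 1/3)
3. M is the midpoint of BL ⇒ M = (0, 2/3)
4. R lies on line MB with MR:RB = 5:2 ⇒ R = (0, 3/7)
line RH meets WS at N = (0, 5/2)
H = R + t·(N−R) with t = 22/29, so RH:HN = 22/29:7/29

RH:HN = 22/7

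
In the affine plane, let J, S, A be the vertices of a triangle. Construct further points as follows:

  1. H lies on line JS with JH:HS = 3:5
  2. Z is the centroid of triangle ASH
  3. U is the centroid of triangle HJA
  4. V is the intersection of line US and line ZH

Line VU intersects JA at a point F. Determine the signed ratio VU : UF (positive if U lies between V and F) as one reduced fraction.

Assign J = (0, 0), S = (1, 0), A = (0, 1) — the answer is frame-independent, so this choice is without loss of generality.
1. H lies on line JS with JH:HS = 3:5 ⇒ H = (3/8, 0)
2. Z is the centroid of triangle ASH ⇒ Z = (11/24, 1/3)
3. U is the centroid of triangle HJA ⇒ U = (1/8, 1/3)
4. V is the intersection of line US and line ZH ⇒ V = (79/184, 5/23)
line VU meets JA at F = (0, 8/21)
U = V + t·(F−V) with t = 56/79, so VU:UF = 56/79:23/79

VU:UF = 56/23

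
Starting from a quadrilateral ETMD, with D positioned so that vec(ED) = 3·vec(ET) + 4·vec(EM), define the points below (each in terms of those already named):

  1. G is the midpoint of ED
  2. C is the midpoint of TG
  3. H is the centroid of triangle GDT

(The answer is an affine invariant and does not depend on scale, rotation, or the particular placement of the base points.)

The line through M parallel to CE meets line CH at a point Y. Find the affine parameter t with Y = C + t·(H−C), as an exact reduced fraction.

Assign E = (0, 0), T = (1, 0), M = (0, 1), D = (3, 4) — the answer is frame-independent, so this choice is without loss of generality.
1. G is the midpoint of ED ⇒ G = (3/2, 2)
2. C is the midpoint of TG ⇒ C = (5/4, 1)
3. H is the centroid of triangle GDT ⇒ H = (11/6, 2)
through M parallel to CE: direction (-5/4, -1); meets CH at Y = (75/32, 23/8)
Y = C + t·(H−C) with t = 15/8

t = 15/8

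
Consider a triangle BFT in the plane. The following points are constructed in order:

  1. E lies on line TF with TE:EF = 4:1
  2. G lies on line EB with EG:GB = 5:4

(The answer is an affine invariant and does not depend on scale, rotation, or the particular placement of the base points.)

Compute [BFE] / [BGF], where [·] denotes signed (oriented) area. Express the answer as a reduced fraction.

[BFE]:[BGF] = -9/4

Work in coordinates with B = (0, 0), F = (1, 0), T = (0, 1).
1. E lies on line TF with TE:EF = 4:1 ⇒ E = (4/5, 1/5)
2. G lies on line EB with EG:GB = 5:4 ⇒ G = (16/45, 4/45)
2·[BFE] = 1/5, 2·[BGF] = -4/45
[BFE]:[BGF] = 1/5:-4/45 = -9/4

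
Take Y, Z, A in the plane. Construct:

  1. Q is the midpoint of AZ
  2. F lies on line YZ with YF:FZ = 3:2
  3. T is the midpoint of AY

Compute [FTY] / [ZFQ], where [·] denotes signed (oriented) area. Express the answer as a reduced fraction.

Work in coordinates with Y = (0, 0), Z = (1, 0), A = (0, 1).
1. Q is the midpoint of AZ ⇒ Q = (1/2, 1/2)
2. F lies on line YZ with YF:FZ = 3:2 ⇒ F = (3/5, 0)
3. T is the midpoint of AY ⇒ T = (0, 1/2)
2·[FTY] = 3/10, 2·[ZFQ] = -1/5
[FTY]:[ZFQ] = 3/10:-1/5 = -3/2

[FTY]:[ZFQ] = -3/2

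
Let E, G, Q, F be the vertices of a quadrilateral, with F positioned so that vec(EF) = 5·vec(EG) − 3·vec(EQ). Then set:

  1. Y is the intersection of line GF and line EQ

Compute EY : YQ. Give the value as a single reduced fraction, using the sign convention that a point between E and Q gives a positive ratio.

Choose coordinates E = (0, 0), G = (1, 0), Q = (0, 1), F = (5, -3).
1. Y is the intersection of line GF and line EQ ⇒ Y = (0, 3/4)
Y = E + t·(Q−E) with t = 3/4, so EY:YQ = t:(1−t) = 3/4:1/4

EY:YQ = 3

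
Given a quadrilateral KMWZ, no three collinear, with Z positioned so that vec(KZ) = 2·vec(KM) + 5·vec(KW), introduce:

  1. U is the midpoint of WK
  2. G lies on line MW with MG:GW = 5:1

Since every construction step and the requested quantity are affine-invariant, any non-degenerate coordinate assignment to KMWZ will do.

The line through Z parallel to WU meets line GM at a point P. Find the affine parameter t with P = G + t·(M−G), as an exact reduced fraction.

t = 11/5

Work in coordinates with K = (0, 0), M = (1, 0), W = (0, 1), Z = (2, 5).
1. U is the midpoint of WK ⇒ U = (0, 1/2)
2. G lies on line MW with MG:GW = 5:1 ⇒ G = (1/6, 5/6)
through Z parallel to WU: direction (0, -1/2); meets GM at P = (2, -1)
P = G + t·(M−G) with t = 11/5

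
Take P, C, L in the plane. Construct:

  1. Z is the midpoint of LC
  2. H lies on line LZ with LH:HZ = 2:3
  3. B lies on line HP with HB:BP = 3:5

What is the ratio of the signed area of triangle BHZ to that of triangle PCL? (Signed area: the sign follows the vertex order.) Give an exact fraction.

Choose coordinates P = (0, 0), C = (1, 0), L = (0, 1).
1. Z is the midpoint of LC ⇒ Z = (1/2, 1/2)
2. H lies on line LZ with LH:HZ = 2:3 ⇒ H = (1/5, 4/5)
3. B lies on line HP with HB:BP = 3:5 ⇒ B = (1/8, 1/2)
2·[BHZ] = -9/80, 2·[PCL] = 1
[BHZ]:[PCL] = -9/80:1 = -9/80

[BHZ]:[PCL] = -9/80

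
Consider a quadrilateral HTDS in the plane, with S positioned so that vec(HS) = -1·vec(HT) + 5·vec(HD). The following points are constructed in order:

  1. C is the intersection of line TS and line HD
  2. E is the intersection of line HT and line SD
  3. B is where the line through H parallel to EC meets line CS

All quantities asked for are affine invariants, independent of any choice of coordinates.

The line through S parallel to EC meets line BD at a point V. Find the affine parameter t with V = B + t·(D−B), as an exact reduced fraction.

Set H = (0, 0), T = (1, 0), D = (0, 1), S = (-1, 5); any affine frame gives the same invariant.
1. C is the intersection of line TS and line HD ⇒ C = (0, 5/2)
2. E is the intersection of line HT and line SD ⇒ E = (1/4, 0)
3. B is where the line through H parallel to EC meets line CS ⇒ B = (-1/3, 10/3)
through S parallel to EC: direction (-1/4, 5/2); meets BD at V = (-2, 15)
V = B + t·(D−B) with t = -5

t = -5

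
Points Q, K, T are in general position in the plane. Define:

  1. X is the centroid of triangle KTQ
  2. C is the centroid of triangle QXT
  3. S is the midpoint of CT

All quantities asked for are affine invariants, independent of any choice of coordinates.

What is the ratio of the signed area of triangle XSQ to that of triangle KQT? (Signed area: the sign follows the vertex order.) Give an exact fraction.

[XSQ]:[KQT] = -2/9

Work in coordinates with Q = (0, 0), K = (1, 0), T = (0, 1).
1. X is the centroid of triangle KTQ ⇒ X = (1/3, 1/3)
2. C is the centroid of triangle QXT ⇒ C = (1/9, 4/9)
3. S is the midpoint of CT ⇒ S = (1/18, 13/18)
2·[XSQ] = 2/9, 2·[KQT] = -1
[XSQ]:[KQT] = 2/9:-1 = -2/9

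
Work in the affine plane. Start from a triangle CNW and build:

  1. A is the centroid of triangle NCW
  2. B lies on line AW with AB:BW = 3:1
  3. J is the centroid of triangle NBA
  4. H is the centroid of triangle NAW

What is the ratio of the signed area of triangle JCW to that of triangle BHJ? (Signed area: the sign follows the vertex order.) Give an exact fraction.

Work in coordinates with C = (0, 0), N = (1, 0), W = (0, 1).
1. A is the centroid of triangle NCW ⇒ A = (1/3, 1/3)
2. B lies on line AW with AB:BW = 3:1 ⇒ B = (1/12, 5/6)
3. J is the centroid of triangle NBA ⇒ J = (17/36, 7/18)
4. H is the centroid of triangle NAW ⇒ H = (4/9, 4/9)
2·[JCW] = -17/36, 2·[BHJ] = -1/108
[JCW]:[BHJ] = -17/36:-1/108 = 51

[JCW]:[BHJ] = 51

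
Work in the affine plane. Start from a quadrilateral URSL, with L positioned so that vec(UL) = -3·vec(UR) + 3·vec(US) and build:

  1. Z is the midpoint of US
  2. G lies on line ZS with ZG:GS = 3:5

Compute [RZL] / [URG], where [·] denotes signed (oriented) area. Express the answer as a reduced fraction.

Set U = (0, 0), R = (1, 0), S = (0, 1), L = (-3, 3); any affine frame gives the same invariant.
1. Z is the midpoint of US ⇒ Z = (0, 1/2)
2. G lies on line ZS with ZG:GS = 3:5 ⇒ G = (0, 11/16)
2·[RZL] = -1, 2·[URG] = 11/16
[RZL]:[URG] = -1:11/16 = -16/11

[RZL]:[URG] = -16/11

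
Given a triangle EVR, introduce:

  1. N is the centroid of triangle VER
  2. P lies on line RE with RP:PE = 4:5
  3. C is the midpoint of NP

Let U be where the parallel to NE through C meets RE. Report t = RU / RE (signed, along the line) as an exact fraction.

t = 13/18

Set E = (0, 0), V = (1, 0), R = (0, 1); any affine frame gives the same invariant.
1. N is the centroid of triangle VER ⇒ N = (1/3, 1/3)
2. P lies on line RE with RP:PE = 4:5 ⇒ P = (0, 5/9)
3. C is the midpoint of NP ⇒ C = (1/6, 4/9)
through C parallel to NE: direction (-1/3, -1/3); meets RE at U = (0, 5/18)
U = R + t·(E−R) with t = 13/18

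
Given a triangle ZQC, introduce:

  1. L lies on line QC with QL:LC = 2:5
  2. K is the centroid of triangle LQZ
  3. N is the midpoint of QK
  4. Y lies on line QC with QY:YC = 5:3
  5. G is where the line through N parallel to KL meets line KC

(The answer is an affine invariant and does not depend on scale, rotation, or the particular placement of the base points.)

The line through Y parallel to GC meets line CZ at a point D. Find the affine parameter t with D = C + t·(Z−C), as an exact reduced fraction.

Work in coordinates with Z = (0, 0), Q = (1, 0), C = (0, 1).
1. L lies on line QC with QL:LC = 2:5 ⇒ L = (5/7, 2/7)
2. K is the centroid of triangle LQZ ⇒ K = (4/7, 2/21)
3. N is the midpoint of QK ⇒ N = (11/14, 1/21)
4. Y lies on line QC with QY:YC = 5:3 ⇒ Y = (3/8, 5/8)
5. G is where the line through N parallel to KL meets line KC ⇒ G = (24/35, -3/35)
through Y parallel to GC: direction (-24/35, 38/35); meets CZ at D = (0, 39/32)
D = C + t·(Z−C) with t = -7/32

t = -7/32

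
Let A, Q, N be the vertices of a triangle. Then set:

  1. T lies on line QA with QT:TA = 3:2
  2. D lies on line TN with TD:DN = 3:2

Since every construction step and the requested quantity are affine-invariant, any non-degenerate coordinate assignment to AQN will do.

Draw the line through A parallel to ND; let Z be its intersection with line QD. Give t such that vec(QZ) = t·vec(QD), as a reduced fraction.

Choose coordinates A = (0, 0), Q = (1, 0), N = (0, 1).
1. T lies on line QA with QT:TA = 3:2 ⇒ T = (2/5, 0)
2. D lies on line TN with TD:DN = 3:2 ⇒ D = (4/25, 3/5)
through A parallel to ND: direction (4/25, -2/5); meets QD at Z = (-2/5, 1)
Z = Q + t·(D−Q) with t = 5/3

t = 5/3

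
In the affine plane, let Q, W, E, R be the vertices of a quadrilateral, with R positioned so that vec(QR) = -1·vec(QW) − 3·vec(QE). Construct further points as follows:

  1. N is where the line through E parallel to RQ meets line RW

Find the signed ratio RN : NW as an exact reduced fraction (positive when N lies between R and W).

Choose coordinates Q = (0, 0), W = (1, 0), E = (0, 1), R = (-1, -3).
1. N is where the line through E parallel to RQ meets line RW ⇒ N = (-5/3, -4)
N = R + t·(W−R) with t = -1/3, so RN:NW = t:(1−t) = -1/3:4/3

RN:NW = -1/4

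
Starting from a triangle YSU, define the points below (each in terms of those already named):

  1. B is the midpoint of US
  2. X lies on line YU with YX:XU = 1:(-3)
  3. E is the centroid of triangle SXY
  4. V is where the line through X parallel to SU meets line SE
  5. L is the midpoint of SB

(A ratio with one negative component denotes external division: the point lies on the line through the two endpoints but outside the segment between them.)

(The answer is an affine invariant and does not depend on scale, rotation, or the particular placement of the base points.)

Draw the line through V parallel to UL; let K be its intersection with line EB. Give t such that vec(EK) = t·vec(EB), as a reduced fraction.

t = -4/5

Set Y = (0, 0), S = (1, 0), U = (0, 1); any affine frame gives the same invariant.
1. B is the midpoint of US ⇒ B = (1/2, 1/2)
2. X lies on line YU with YX:XU = 1:(-3) ⇒ X = (0, -1/2)
3. E is the centroid of triangle SXY ⇒ E = (1/3, -1/6)
4. V is where the line through X parallel to SU meets line SE ⇒ V = (-1/5, -3/10)
5. L is the midpoint of SB ⇒ L = (3/4, 1/4)
through V parallel to UL: direction (3/4, -3/4); meets EB at K = (1/5, -7/10)
K = E + t·(B−E) with t = -4/5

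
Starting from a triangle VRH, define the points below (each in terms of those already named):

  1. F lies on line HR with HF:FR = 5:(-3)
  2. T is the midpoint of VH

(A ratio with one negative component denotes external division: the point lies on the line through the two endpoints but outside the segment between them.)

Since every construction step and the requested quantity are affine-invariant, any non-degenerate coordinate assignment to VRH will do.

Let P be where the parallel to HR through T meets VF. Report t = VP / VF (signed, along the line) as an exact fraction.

Assign V = (0, 0), R = (1, 0), H = (0, 1) — the answer is frame-independent, so this choice is without loss of generality.
1. F lies on line HR with HF:FR = 5:(-3) ⇒ F = (5/2, -3/2)
2. T is the midpoint of VH ⇒ T = (0, 1/2)
through T parallel to HR: direction (1, -1); meets VF at P = (5/4, -3/4)
P = V + t·(F−V) with t = 1/2

t = 1/2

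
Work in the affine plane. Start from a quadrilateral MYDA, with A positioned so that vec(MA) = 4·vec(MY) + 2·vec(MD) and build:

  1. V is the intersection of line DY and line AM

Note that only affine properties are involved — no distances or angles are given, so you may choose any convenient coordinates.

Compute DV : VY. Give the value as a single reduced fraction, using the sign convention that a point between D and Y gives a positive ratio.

Set M = (0, 0), Y = (1, 0), D = (0, 1), A = (4, 2); any affine frame gives the same invariant.
1. V is the intersection of line DY and line AM ⇒ V = (2/3, 1/3)
V = D + t·(Y−D) with t = 2/3, so DV:VY = t:(1−t) = 2/3:1/3

DV:VY = 2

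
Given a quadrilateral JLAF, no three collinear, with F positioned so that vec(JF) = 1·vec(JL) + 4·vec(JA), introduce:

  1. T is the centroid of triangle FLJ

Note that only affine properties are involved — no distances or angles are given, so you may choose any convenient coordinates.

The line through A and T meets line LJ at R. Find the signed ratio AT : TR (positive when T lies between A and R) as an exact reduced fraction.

Assign J = (0, 0), L = (1, 0), A = (0, 1), F = (1, 4) — the answer is frame-independent, so this choice is without loss of generality.
1. T is the centroid of triangle FLJ ⇒ T = (2/3, 4/3)
line AT meets LJ at R = (-2, 0)
T = A + t·(R−A) with t = -1/3, so AT:TR = -1/3:4/3

AT:TR = -1/4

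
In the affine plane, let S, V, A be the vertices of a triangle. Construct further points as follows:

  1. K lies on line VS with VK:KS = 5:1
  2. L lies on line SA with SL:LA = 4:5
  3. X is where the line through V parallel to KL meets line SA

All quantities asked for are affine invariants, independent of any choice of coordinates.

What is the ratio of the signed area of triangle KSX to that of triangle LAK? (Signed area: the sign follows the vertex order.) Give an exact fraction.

[KSX]:[LAK] = 24/5

Assign S = (0, 0), V = (1, 0), A = (0, 1) — the answer is frame-independent, so this choice is without loss of generality.
1. K lies on line VS with VK:KS = 5:1 ⇒ K = (1/6, 0)
2. L lies on line SA with SL:LA = 4:5 ⇒ L = (0, 4/9)
3. X is where the line through V parallel to KL meets line SA ⇒ X = (0, 8/3)
2·[KSX] = -4/9, 2·[LAK] = -5/54
[KSX]:[LAK] = -4/9:-5/54 = 24/5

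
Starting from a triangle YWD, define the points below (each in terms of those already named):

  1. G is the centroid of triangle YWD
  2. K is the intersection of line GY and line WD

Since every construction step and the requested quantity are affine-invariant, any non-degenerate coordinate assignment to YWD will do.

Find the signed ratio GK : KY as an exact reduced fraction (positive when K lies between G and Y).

GK:KY = -1/3

Work in coordinates with Y = (0, 0), W = (1, 0), D = (0, 1).
1. G is the centroid of triangle YWD ⇒ G = (1/3, 1/3)
2. K is the intersection of line GY and line WD ⇒ K = (1/2, 1/2)
K = G + t·(Y−G) with t = -1/2, so GK:KY = t:(1−t) = -1/2:3/2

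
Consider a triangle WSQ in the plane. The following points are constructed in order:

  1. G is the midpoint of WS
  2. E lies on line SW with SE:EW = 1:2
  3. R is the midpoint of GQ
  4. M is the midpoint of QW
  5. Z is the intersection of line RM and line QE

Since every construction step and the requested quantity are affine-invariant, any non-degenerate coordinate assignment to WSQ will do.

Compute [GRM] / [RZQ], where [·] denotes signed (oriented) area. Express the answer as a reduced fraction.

[GRM]:[RZQ] = 3

Work in coordinates with W = (0, 0), S = (1, 0), Q = (0, 1).
1. G is the midpoint of WS ⇒ G = (1/2, 0)
2. E lies on line SW with SE:EW = 1:2 ⇒ E = (2/3, 0)
3. R is the midpoint of GQ ⇒ R = (1/4, 1/2)
4. M is the midpoint of QW ⇒ M = (0, 1/2)
5. Z is the intersection of line RM and line QE ⇒ Z = (1/3, 1/2)
2·[GRM] = 1/8, 2·[RZQ] = 1/24
[GRM]:[RZQ] = 1/8:1/24 = 3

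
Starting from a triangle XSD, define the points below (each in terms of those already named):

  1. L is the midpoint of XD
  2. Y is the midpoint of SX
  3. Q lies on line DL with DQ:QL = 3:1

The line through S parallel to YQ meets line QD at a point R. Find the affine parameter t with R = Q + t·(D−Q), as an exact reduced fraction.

Work in coordinates with X = (0, 0), S = (1, 0), D = (0, 1).
1. L is the midpoint of XD ⇒ L = (0, 1/2)
2. Y is the midpoint of SX ⇒ Y = (1/2, 0)
3. Q lies on line DL with DQ:QL = 3:1 ⇒ Q = (0, 5/8)
through S parallel to YQ: direction (-1/2, 5/8); meets QD at R = (0, 5/4)
R = Q + t·(D−Q) with t = 5/3

t = 5/3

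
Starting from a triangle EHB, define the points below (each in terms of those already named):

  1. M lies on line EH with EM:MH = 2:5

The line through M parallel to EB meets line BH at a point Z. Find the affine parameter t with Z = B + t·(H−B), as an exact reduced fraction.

t = 2/7

Choose coordinates E = (0, 0), H = (1, 0), B = (0, 1).
1. M lies on line EH with EM:MH = 2:5 ⇒ M = (2/7, 0)
through M parallel to EB: direction (0, 1); meets BH at Z = (2/7, 5/7)
Z = B + t·(H−B) with t = 2/7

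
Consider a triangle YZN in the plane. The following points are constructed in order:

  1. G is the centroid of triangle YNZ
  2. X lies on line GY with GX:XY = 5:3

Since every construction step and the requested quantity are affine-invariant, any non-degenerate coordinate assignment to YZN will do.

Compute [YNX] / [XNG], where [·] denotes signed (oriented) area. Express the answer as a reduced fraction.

[YNX]:[XNG] = 3/5

Set Y = (0, 0), Z = (1, 0), N = (0, 1); any affine frame gives the same invariant.
1. G is the centroid of triangle YNZ ⇒ G = (1/3, 1/3)
2. X lies on line GY with GX:XY = 5:3 ⇒ X = (1/8, 1/8)
2·[YNX] = -1/8, 2·[XNG] = -5/24
[YNX]:[XNG] = -1/8:-5/24 = 3/5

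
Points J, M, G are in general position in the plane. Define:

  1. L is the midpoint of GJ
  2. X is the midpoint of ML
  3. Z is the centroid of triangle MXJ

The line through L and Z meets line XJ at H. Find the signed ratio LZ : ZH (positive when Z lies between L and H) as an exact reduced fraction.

LZ:ZH = -4

Choose coordinates J = (0, 0), M = (1, 0), G = (0, 1).
1. L is the midpoint of GJ ⇒ L = (0, 1/2)
2. X is the midpoint of ML ⇒ X = (1/2, 1/4)
3. Z is the centroid of triangle MXJ ⇒ Z = (1/2, 1/12)
line LZ meets XJ at H = (3/8, 3/16)
Z = L + t·(H−L) with t = 4/3, so LZ:ZH = 4/3:-1/3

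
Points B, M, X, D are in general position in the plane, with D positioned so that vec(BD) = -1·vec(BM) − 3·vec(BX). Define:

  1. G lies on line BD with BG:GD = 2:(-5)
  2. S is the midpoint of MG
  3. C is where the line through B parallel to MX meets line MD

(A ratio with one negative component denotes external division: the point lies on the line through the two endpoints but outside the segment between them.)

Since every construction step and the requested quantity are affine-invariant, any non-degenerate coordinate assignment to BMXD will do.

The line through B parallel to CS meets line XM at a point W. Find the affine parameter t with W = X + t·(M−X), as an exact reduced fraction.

t = 7/55

Assign B = (0, 0), M = (1, 0), X = (0, 1), D = (-1, -3) — the answer is frame-independent, so this choice is without loss of generality.
1. G lies on line BD with BG:GD = 2:(-5) ⇒ G = (2/3, 2)
2. S is the midpoint of MG ⇒ S = (5/6, 1)
3. C is where the line through B parallel to MX meets line MD ⇒ C = (3/5, -3/5)
through B parallel to CS: direction (7/30, 8/5); meets XM at W = (7/55, 48/55)
W = X + t·(M−X) with t = 7/55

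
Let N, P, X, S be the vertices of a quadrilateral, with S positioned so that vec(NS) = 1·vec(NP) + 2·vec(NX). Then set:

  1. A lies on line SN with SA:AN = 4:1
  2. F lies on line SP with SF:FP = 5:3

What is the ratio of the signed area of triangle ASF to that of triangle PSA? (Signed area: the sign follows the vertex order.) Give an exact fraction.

[ASF]:[PSA] = -5/8

Assign N = (0, 0), P = (1, 0), X = (0, 1), S = (1, 2) — the answer is frame-independent, so this choice is without loss of generality.
1. A lies on line SN with SA:AN = 4:1 ⇒ A = (1/5, 2/5)
2. F lies on line SP with SF:FP = 5:3 ⇒ F = (1, 3/4)
2·[ASF] = -1, 2·[PSA] = 8/5
[ASF]:[PSA] = -1:8/5 = -5/8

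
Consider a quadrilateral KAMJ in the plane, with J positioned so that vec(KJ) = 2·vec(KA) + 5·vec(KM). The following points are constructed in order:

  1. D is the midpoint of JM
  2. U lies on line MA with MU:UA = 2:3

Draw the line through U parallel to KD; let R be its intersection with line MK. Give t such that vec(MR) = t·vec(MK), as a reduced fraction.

Assign K = (0, 0), A = (1, 0), M = (0, 1), J = (2, 5) — the answer is frame-independent, so this choice is without loss of generality.
1. D is the midpoint of JM ⇒ D = (1, 3)
2. U lies on line MA with MU:UA = 2:3 ⇒ U = (2/5, 3/5)
through U parallel to KD: direction (1, 3); meets MK at R = (0, -3/5)
R = M + t·(K−M) with t = 8/5

t = 8/5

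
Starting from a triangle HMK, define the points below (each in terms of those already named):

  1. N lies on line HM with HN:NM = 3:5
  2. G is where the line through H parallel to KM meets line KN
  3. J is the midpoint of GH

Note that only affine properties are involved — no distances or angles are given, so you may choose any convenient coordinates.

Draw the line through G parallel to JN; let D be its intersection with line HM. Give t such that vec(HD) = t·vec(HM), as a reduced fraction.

Set H = (0, 0), M = (1, 0), K = (0, 1); any affine frame gives the same invariant.
1. N lies on line HM with HN:NM = 3:5 ⇒ N = (3/8, 0)
2. G is where the line through H parallel to KM meets line KN ⇒ G = (3/5, -3/5)
3. J is the midpoint of GH ⇒ J = (3/10, -3/10)
through G parallel to JN: direction (3/40, 3/10); meets HM at D = (3/4, 0)
D = H + t·(M−H) with t = 3/4

t = 3/4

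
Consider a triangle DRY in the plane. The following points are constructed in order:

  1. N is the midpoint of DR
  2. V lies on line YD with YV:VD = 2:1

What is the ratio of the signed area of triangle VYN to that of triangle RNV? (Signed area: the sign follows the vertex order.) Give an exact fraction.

Assign D = (0, 0), R = (1, 0), Y = (0, 1) — the answer is frame-independent, so this choice is without loss of generality.
1. N is the midpoint of DR ⇒ N = (1/2, 0)
2. V lies on line YD with YV:VD = 2:1 ⇒ V = (0, 1/3)
2·[VYN] = -1/3, 2·[RNV] = -1/6
[VYN]:[RNV] = -1/3:-1/6 = 2

[VYN]:[RNV] = 2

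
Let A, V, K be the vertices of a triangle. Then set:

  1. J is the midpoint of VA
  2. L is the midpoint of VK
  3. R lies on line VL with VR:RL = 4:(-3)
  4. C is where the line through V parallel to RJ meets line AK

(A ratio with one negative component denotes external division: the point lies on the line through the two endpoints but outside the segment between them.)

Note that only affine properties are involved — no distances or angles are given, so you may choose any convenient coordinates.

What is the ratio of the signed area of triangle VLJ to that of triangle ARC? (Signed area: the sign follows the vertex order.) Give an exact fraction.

Set A = (0, 0), V = (1, 0), K = (0, 1); any affine frame gives the same invariant.
1. J is the midpoint of VA ⇒ J = (1/2, 0)
2. L is the midpoint of VK ⇒ L = (1/2, 1/2)
3. R lies on line VL with VR:RL = 4:(-3) ⇒ R = (-1, 2)
4. C is where the line through V parallel to RJ meets line AK ⇒ C = (0, 4/3)
2·[VLJ] = 1/4, 2·[ARC] = -4/3
[VLJ]:[ARC] = 1/4:-4/3 = -3/16

[VLJ]:[ARC] = -3/16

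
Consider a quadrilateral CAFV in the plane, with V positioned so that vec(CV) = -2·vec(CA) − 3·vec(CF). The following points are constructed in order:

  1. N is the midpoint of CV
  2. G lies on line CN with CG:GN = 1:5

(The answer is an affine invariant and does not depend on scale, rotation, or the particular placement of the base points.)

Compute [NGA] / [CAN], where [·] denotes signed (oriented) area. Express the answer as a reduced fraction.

[NGA]:[CAN] = 5/6

Assign C = (0, 0), A = (1, 0), F = (0, 1), V = (-2, -3) — the answer is frame-independent, so this choice is without loss of generality.
1. N is the midpoint of CV ⇒ N = (-1, -3/2)
2. G lies on line CN with CG:GN = 1:5 ⇒ G = (-1/6, -1/4)
2·[NGA] = -5/4, 2·[CAN] = -3/2
[NGA]:[CAN] = -5/4:-3/2 = 5/6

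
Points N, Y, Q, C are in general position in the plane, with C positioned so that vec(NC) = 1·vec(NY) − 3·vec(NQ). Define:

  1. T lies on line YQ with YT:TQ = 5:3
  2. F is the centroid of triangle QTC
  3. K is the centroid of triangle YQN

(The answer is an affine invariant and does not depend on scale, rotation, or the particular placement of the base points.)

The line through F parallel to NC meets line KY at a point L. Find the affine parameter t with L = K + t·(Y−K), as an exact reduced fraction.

t = -1/4

Assign N = (0, 0), Y = (1, 0), Q = (0, 1), C = (1, -3) — the answer is frame-independent, so this choice is without loss of generality.
1. T lies on line YQ with YT:TQ = 5:3 ⇒ T = (3/8, 5/8)
2. F is the centroid of triangle QTC ⇒ F = (11/24, -11/24)
3. K is the centroid of triangle YQN ⇒ K = (1/3, 1/3)
through F parallel to NC: direction (1, -3); meets KY at L = (1/6, 5/12)
L = K + t·(Y−K) with t = -1/4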